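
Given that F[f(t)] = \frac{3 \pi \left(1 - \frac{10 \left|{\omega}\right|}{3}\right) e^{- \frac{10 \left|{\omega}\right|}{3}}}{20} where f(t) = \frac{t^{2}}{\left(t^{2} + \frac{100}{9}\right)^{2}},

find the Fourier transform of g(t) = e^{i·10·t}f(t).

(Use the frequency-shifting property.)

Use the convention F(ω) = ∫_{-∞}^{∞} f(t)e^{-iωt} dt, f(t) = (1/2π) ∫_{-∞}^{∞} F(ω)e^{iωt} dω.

F[g](ω) = \frac{\pi \left(3 - 10 \left|{\omega - 10}\right|\right) e^{- \frac{10 \left|{\omega - 10}\right|}{3}}}{20}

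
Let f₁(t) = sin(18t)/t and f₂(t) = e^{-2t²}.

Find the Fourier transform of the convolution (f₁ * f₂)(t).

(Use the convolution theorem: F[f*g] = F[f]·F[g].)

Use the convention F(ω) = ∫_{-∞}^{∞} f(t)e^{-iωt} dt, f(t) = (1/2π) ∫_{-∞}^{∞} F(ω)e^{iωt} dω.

F[f₁*f₂](ω) = \begin{cases} \frac{\sqrt{2} \pi^{\frac{3}{2}} e^{- \frac{\omega^{2}}{8}}}{2} & \text{for}\: \omega > -18 \wedge \omega < 18 \\0 & \text{otherwise} \end{cases}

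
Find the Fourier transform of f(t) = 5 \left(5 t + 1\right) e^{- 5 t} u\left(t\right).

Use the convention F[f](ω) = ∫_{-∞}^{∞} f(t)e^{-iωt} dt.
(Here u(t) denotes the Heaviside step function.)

F(ω) = \frac{5 \left(- i \omega - 10\right)}{\omega^{2} - 10 i \omega - 25}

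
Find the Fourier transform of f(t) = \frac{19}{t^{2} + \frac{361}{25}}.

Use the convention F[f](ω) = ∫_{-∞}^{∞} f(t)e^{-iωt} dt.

F(ω) = 5 \pi e^{- \frac{19 \left|{\omega}\right|}{5}}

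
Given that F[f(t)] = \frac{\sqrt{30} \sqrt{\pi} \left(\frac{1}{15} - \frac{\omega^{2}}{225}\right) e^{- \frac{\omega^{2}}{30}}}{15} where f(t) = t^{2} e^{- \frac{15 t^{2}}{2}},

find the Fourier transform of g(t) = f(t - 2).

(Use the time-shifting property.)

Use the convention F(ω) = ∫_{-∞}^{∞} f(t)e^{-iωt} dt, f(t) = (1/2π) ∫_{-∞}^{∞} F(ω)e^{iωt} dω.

F[g](ω) = \frac{\sqrt{30} \sqrt{\pi} \left(15 - \omega^{2}\right) e^{- \frac{\omega \left(\omega + 60 i\right)}{30}}}{3375}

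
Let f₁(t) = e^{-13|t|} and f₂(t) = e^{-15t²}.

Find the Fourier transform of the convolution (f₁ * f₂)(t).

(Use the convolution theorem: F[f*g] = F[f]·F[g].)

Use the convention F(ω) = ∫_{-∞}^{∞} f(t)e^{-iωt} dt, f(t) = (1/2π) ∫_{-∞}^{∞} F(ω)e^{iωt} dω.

F[f₁*f₂](ω) = \frac{26 \sqrt{15} \sqrt{\pi} e^{- \frac{\omega^{2}}{60}}}{15 \left(\omega^{2} + 169\right)}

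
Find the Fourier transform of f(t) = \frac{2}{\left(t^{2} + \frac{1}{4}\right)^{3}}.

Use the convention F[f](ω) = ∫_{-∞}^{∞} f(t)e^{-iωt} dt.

F(ω) = 2 \pi \left(\omega^{2} + 6 \left|{\omega}\right| + 12\right) e^{- \frac{\left|{\omega}\right|}{2}}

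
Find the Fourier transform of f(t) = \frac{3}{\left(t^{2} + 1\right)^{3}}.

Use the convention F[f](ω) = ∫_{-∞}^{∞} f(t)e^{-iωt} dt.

F(ω) = \frac{3 \pi \left(\omega^{2} + 3 \left|{\omega}\right| + 3\right) e^{- \left|{\omega}\right|}}{8}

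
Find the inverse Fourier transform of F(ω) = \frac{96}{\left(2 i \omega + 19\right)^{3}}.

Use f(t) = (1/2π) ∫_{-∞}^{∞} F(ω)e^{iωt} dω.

f(t) = 6 t^{2} e^{- \frac{19 t}{2}} u\left(t\right)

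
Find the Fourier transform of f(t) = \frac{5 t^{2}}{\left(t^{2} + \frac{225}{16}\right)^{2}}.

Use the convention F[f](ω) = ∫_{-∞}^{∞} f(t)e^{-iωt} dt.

F(ω) = \frac{\pi \left(4 - 15 \left|{\omega}\right|\right) e^{- \frac{15 \left|{\omega}\right|}{4}}}{6}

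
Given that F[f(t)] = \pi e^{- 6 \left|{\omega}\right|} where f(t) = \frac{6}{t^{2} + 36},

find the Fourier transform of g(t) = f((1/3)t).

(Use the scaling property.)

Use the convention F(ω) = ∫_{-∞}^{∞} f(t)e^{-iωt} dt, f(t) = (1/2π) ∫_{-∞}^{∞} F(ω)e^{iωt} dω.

F[g](ω) = 3 \pi e^{- 18 \left|{\omega}\right|}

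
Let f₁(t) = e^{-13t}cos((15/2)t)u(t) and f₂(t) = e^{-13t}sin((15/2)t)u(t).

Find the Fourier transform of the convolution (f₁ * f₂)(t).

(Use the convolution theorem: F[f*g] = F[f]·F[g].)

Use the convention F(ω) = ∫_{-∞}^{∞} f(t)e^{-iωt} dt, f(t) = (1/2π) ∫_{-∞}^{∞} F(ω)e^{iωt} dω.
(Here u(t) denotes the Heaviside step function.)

F[f₁*f₂](ω) = \frac{120 \left(i \omega + 13\right)}{\left(4 \left(i \omega + 13\right)^{2} + 225\right)^{2}}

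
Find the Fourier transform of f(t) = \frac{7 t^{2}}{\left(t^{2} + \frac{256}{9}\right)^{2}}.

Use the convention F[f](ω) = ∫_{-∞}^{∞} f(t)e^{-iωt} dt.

F(ω) = \frac{7 \pi \left(3 - 16 \left|{\omega}\right|\right) e^{- \frac{16 \left|{\omega}\right|}{3}}}{32}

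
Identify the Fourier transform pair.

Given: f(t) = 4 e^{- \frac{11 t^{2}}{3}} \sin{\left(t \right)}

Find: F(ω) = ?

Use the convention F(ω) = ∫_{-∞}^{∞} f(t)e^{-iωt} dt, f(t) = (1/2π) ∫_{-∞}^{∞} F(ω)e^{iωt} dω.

F(ω) = \frac{2 \sqrt{33} i \sqrt{\pi} \left(1 - e^{\frac{3 \omega}{11}}\right) e^{- \frac{3 \omega^{2}}{44} - \frac{3 \omega}{22} - \frac{3}{44}}}{11}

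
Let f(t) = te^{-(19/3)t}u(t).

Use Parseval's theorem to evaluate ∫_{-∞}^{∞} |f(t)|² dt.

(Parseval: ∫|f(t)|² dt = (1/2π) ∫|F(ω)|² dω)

∫|f(t)|² dt = \frac{27}{27436}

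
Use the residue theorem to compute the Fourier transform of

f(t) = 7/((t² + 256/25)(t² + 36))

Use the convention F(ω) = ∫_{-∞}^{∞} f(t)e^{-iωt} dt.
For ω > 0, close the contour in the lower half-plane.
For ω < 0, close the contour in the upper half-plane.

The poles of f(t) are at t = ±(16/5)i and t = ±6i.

Let g(z) = f(z)e^{-iωz}; for large |z| the factor e^{-iωz} decays in the lower half-plane when ω > 0 and in the upper half-plane when ω < 0.

Case ω > 0 (lower half-plane, clockwise contour ⇒ F(ω) = -2πi·ΣRes):
  Res_{z = - \frac{16 i}{5}} g(z) = \frac{125 i e^{- \frac{16 \omega}{5}}}{2944}
  Res_{z = - 6 i} g(z) = - \frac{25 i e^{- 6 \omega}}{1104}
  F(ω) = -2πi·ΣRes = - \frac{25 \pi e^{- 6 \omega}}{552} + \frac{125 \pi e^{- \frac{16 \omega}{5}}}{1472}

Case ω < 0 (upper half-plane, counterclockwise contour ⇒ F(ω) = +2πi·ΣRes):
  Res_{z = \frac{16 i}{5}} g(z) = - \frac{125 i e^{\frac{16 \omega}{5}}}{2944}
  Res_{z = 6 i} g(z) = \frac{25 i e^{6 \omega}}{1104}
  F(ω) = 2πi·ΣRes = \frac{25 \pi \left(15 e^{\frac{16 \omega}{5}} - 8 e^{6 \omega}\right)}{4416}

Both cases combine into a single formula in |ω|:

F(ω) = - \frac{25 \pi e^{- 6 \left|{\omega}\right|}}{552} + \frac{125 \pi e^{- \frac{16 \left|{\omega}\right|}{5}}}{1472}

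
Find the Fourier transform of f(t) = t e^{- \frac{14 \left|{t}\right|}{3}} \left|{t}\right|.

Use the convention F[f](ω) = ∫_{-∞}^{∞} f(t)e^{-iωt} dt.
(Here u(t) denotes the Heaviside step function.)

F(ω) = \frac{972 i \omega \left(3 \omega^{2} - 196\right)}{\left(9 \omega^{2} + 196\right)^{3}}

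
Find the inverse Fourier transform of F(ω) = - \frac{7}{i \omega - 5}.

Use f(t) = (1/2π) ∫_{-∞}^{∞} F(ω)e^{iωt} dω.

f(t) = 7 e^{5 t} u\left(- t\right)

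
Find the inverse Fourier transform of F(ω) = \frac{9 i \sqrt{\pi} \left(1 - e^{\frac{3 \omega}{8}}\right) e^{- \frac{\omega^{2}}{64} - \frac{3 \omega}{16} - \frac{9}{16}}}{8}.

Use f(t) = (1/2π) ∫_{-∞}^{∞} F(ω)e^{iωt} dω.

f(t) = 9 e^{- 16 t^{2}} \sin{\left(6 t \right)}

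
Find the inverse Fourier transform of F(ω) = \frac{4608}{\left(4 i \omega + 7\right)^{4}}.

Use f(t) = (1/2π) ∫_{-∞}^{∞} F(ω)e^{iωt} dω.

f(t) = 3 t^{3} e^{- \frac{7 t}{4}} u\left(t\right)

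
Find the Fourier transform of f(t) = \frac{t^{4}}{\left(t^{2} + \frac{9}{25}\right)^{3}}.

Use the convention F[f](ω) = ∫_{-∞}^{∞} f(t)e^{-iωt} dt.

F(ω) = \frac{\pi \left(3 \omega^{2} - 25 \left|{\omega}\right| + 25\right) e^{- \frac{3 \left|{\omega}\right|}{5}}}{40}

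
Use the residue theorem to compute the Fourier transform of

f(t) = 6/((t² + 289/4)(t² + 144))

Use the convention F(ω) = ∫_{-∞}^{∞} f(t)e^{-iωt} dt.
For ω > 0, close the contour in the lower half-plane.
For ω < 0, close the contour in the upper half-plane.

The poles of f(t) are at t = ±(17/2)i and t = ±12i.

Let g(z) = f(z)e^{-iωz}; for large |z| the factor e^{-iωz} decays in the lower half-plane when ω > 0 and in the upper half-plane when ω < 0.

Case ω > 0 (lower half-plane, clockwise contour ⇒ F(ω) = -2πi·ΣRes):
  Res_{z = - \frac{17 i}{2}} g(z) = \frac{24 i e^{- \frac{17 \omega}{2}}}{4879}
  Res_{z = - 12 i} g(z) = - \frac{i e^{- 12 \omega}}{287}
  F(ω) = -2πi·ΣRes = - \frac{2 \pi e^{- 12 \omega}}{287} + \frac{48 \pi e^{- \frac{17 \omega}{2}}}{4879}

Case ω < 0 (upper half-plane, counterclockwise contour ⇒ F(ω) = +2πi·ΣRes):
  Res_{z = \frac{17 i}{2}} g(z) = - \frac{24 i e^{\frac{17 \omega}{2}}}{4879}
  Res_{z = 12 i} g(z) = \frac{i e^{12 \omega}}{287}
  F(ω) = 2πi·ΣRes = \frac{2 \pi \left(24 e^{\frac{17 \omega}{2}} - 17 e^{12 \omega}\right)}{4879}

Both cases combine into a single formula in |ω|:

F(ω) = - \frac{2 \pi e^{- 12 \left|{\omega}\right|}}{287} + \frac{48 \pi e^{- \frac{17 \left|{\omega}\right|}{2}}}{4879}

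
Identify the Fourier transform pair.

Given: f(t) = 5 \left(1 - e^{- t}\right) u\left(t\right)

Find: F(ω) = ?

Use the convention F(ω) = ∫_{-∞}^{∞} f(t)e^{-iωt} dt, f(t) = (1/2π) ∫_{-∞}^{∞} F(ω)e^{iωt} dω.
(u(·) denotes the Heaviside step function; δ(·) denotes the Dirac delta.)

F(ω) = 5 \pi \delta\left(\omega\right) - \frac{5 i}{\omega \left(i \omega + 1\right)}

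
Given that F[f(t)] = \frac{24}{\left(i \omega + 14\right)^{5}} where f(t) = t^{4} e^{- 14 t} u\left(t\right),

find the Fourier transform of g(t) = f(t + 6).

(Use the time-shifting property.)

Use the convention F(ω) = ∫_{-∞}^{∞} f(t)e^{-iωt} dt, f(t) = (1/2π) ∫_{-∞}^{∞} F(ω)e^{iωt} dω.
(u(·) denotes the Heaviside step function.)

F[g](ω) = \frac{24 e^{6 i \omega}}{\left(i \omega + 14\right)^{5}}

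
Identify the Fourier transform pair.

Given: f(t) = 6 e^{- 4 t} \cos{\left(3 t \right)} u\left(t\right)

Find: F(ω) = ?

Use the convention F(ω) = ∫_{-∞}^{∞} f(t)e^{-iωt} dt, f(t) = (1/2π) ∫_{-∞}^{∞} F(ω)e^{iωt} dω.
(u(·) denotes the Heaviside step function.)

F(ω) = \frac{6 \left(i \omega + 4\right)}{\left(i \omega + 4\right)^{2} + 9}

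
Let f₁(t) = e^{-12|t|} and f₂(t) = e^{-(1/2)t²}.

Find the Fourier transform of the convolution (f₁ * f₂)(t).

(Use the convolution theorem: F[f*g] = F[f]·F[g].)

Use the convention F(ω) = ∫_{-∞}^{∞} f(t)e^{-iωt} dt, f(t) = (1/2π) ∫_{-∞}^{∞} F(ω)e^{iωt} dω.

F[f₁*f₂](ω) = \frac{24 \sqrt{2} \sqrt{\pi} e^{- \frac{\omega^{2}}{2}}}{\omega^{2} + 144}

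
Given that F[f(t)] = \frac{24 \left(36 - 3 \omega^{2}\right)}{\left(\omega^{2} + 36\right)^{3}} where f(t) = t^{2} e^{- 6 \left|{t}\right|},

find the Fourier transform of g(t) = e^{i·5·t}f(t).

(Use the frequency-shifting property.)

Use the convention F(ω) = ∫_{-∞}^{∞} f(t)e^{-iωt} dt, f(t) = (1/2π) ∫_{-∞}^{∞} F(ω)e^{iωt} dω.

F[g](ω) = \frac{72 \left(12 - \left(\omega - 5\right)^{2}\right)}{\left(\left(\omega - 5\right)^{2} + 36\right)^{3}}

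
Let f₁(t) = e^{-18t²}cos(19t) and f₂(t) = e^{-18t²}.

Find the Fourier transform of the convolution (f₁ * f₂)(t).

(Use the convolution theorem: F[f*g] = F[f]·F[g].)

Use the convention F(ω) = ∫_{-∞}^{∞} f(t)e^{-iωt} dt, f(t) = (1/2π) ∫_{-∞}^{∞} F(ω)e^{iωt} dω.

F[f₁*f₂](ω) = \frac{\pi \left(e^{\frac{19 \omega}{18}} + 1\right) e^{- \frac{\omega^{2}}{36} - \frac{19 \omega}{36} - \frac{361}{72}}}{36}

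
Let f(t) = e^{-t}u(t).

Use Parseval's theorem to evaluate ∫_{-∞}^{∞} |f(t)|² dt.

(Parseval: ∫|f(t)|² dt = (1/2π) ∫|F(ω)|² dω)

∫|f(t)|² dt = \frac{1}{2}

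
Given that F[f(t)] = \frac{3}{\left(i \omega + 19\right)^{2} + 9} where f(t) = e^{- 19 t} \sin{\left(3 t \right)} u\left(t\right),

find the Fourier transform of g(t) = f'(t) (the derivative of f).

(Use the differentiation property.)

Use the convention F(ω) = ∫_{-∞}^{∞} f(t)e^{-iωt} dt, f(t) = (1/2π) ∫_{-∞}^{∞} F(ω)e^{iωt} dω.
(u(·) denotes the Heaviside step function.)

F[g](ω) = \frac{3 i \omega}{\left(i \omega + 19\right)^{2} + 9}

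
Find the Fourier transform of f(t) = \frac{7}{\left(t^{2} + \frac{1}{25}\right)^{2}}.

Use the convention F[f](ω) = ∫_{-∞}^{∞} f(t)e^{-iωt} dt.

F(ω) = \frac{175 \pi \left(\left|{\omega}\right| + 5\right) e^{- \frac{\left|{\omega}\right|}{5}}}{2}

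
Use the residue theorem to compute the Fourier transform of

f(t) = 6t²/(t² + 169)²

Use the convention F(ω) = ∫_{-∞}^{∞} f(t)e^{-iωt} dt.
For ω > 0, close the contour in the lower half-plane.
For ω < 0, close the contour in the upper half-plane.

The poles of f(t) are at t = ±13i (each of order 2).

Let g(z) = f(z)e^{-iωz}; for large |z| the factor e^{-iωz} decays in the lower half-plane when ω > 0 and in the upper half-plane when ω < 0.

Case ω > 0 (lower half-plane, clockwise contour ⇒ F(ω) = -2πi·ΣRes):
  Res_{z = - 13 i} g(z) = \frac{3 i \left(1 - 13 \omega\right) e^{- 13 \omega}}{26} (pole of order 2)
  F(ω) = -2πi·ΣRes = \frac{3 \pi \left(1 - 13 \omega\right) e^{- 13 \omega}}{13}

Case ω < 0 (upper half-plane, counterclockwise contour ⇒ F(ω) = +2πi·ΣRes):
  Res_{z = 13 i} g(z) = \frac{3 i \left(- 13 \omega - 1\right) e^{13 \omega}}{26} (pole of order 2)
  F(ω) = 2πi·ΣRes = \frac{3 \pi \left(13 \omega + 1\right) e^{13 \omega}}{13}

Both cases combine into a single formula in |ω|:

F(ω) = \frac{3 \pi \left(1 - 13 \left|{\omega}\right|\right) e^{- 13 \left|{\omega}\right|}}{13}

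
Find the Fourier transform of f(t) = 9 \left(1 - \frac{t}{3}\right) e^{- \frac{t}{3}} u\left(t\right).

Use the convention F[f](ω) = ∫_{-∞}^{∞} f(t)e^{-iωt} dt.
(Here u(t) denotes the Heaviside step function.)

F(ω) = \frac{81 i \omega}{- 9 \omega^{2} + 6 i \omega + 1}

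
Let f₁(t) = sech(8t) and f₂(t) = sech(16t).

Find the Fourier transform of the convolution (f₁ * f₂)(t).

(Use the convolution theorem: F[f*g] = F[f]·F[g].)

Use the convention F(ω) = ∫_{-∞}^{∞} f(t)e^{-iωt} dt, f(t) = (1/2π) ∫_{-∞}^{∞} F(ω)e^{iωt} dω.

F[f₁*f₂](ω) = \frac{\pi^{2} \sinh{\left(\frac{\pi \omega}{32} \right)}}{32 \sinh{\left(\frac{\pi \omega}{8} \right)}}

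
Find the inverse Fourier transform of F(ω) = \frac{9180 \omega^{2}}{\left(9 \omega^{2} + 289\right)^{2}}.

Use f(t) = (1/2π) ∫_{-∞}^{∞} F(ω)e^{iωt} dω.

f(t) = 5 \left(1 - \frac{17 \left|{t}\right|}{3}\right) e^{- \frac{17 \left|{t}\right|}{3}}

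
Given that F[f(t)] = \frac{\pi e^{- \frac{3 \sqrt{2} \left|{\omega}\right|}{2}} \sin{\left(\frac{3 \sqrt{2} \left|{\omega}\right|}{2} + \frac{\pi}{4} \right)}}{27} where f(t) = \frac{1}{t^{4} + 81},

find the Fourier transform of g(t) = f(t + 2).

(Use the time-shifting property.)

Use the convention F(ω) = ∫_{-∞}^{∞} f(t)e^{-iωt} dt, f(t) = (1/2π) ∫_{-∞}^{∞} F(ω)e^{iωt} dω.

F[g](ω) = \frac{\pi e^{2 i \omega - \frac{3 \sqrt{2} \left|{\omega}\right|}{2}} \sin{\left(\frac{3 \sqrt{2} \left|{\omega}\right|}{2} + \frac{\pi}{4} \right)}}{27}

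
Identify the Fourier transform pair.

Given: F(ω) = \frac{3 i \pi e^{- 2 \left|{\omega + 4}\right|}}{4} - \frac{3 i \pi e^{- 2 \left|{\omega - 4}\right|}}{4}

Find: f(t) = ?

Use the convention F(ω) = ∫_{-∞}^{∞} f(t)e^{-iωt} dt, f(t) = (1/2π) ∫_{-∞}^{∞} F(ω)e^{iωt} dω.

f(t) = \frac{3 \sin{\left(4 t \right)}}{t^{2} + 4}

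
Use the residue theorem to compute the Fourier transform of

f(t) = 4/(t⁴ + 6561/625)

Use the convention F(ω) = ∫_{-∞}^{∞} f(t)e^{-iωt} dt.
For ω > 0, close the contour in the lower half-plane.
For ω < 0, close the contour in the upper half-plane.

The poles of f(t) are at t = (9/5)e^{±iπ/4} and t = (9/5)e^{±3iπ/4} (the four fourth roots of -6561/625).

Let g(z) = f(z)e^{-iωz}; for large |z| the factor e^{-iωz} decays in the lower half-plane when ω > 0 and in the upper half-plane when ω < 0.

Case ω > 0 (lower half-plane, clockwise contour ⇒ F(ω) = -2πi·ΣRes):
  Res_{z = - \frac{9 \sqrt{2}}{10} - \frac{9 \sqrt{2} i}{10}} g(z) = \frac{125 \sqrt{2} i \left(1 - i\right) e^{\frac{9 \sqrt{2} \omega \left(-1 + i\right)}{10}}}{1458}
  Res_{z = \frac{9 \sqrt{2}}{10} - \frac{9 \sqrt{2} i}{10}} g(z) = \frac{125 \sqrt{2} i \left(1 + i\right) e^{- \frac{9 \sqrt{2} \omega \left(1 + i\right)}{10}}}{1458}
  F(ω) = -2πi·ΣRes = \frac{125 \sqrt{2} \pi \left(\left(1 - i\right) e^{\frac{9 \sqrt{2} i \omega}{5}} + 1 + i\right) e^{- \frac{9 \sqrt{2} \omega \left(1 + i\right)}{10}}}{729} = \frac{500 \pi e^{- \frac{9 \sqrt{2} \omega}{10}} \sin{\left(\frac{9 \sqrt{2} \omega}{10} + \frac{\pi}{4} \right)}}{729}

Case ω < 0 (upper half-plane, counterclockwise contour ⇒ F(ω) = +2πi·ΣRes):
  Res_{z = \frac{9 \sqrt{2}}{10} + \frac{9 \sqrt{2} i}{10}} g(z) = \frac{125 \sqrt{2} i \left(-1 + i\right) e^{\frac{9 \sqrt{2} \omega \left(1 - i\right)}{10}}}{1458}
  Res_{z = - \frac{9 \sqrt{2}}{10} + \frac{9 \sqrt{2} i}{10}} g(z) = \frac{125 \sqrt{2} \left(1 - i\right) e^{\frac{9 \sqrt{2} \omega \left(1 + i\right)}{10}}}{1458}
  F(ω) = 2πi·ΣRes = - \frac{125 \sqrt{2} i \pi \left(i \left(1 - i\right) e^{\frac{9 \sqrt{2} \omega \left(1 - i\right)}{10}} - \left(1 - i\right) e^{\frac{9 \sqrt{2} \omega \left(1 + i\right)}{10}}\right)}{729} = \frac{500 \pi e^{\frac{9 \sqrt{2} \omega}{10}} \cos{\left(\frac{9 \sqrt{2} \omega}{10} + \frac{\pi}{4} \right)}}{729}

Both cases combine into a single formula in |ω|:

F(ω) = \frac{500 \pi e^{- \frac{9 \sqrt{2} \left|{\omega}\right|}{10}} \sin{\left(\frac{9 \sqrt{2} \left|{\omega}\right|}{10} + \frac{\pi}{4} \right)}}{729}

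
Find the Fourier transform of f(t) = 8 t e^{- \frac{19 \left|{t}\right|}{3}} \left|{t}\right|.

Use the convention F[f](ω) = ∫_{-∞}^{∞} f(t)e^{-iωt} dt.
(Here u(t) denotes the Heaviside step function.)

F(ω) = \frac{7776 i \omega \left(3 \omega^{2} - 361\right)}{\left(9 \omega^{2} + 361\right)^{3}}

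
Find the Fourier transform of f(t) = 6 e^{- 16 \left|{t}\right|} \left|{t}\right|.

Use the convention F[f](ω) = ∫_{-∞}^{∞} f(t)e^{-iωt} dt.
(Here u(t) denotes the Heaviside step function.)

F(ω) = \frac{12 \left(256 - \omega^{2}\right)}{\left(\omega^{2} + 256\right)^{2}}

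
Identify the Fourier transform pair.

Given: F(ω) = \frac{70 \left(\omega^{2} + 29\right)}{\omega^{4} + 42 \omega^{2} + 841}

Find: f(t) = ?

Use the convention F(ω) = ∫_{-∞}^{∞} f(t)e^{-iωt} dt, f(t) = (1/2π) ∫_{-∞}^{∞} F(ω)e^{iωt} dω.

f(t) = 7 e^{- 5 \left|{t}\right|} \cos{\left(2 t \right)}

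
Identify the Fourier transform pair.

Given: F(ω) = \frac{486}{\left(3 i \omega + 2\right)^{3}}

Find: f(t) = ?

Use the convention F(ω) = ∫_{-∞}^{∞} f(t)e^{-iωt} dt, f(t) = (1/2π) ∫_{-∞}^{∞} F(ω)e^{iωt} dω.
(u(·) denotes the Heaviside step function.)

f(t) = 9 t^{2} e^{- \frac{2 t}{3}} u\left(t\right)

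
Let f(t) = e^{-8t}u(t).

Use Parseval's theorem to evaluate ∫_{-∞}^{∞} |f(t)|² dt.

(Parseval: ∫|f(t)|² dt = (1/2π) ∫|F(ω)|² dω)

∫|f(t)|² dt = \frac{1}{16}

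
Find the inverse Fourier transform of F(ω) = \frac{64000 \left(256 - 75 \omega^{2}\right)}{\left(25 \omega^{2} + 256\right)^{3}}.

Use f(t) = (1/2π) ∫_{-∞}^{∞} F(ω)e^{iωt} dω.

f(t) = 8 t^{2} e^{- \frac{16 \left|{t}\right|}{5}}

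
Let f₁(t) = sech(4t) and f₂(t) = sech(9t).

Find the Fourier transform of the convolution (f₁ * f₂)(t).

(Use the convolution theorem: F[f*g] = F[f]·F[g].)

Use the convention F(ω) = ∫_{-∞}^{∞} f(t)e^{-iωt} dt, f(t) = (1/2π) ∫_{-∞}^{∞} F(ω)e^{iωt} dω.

F[f₁*f₂](ω) = \frac{\pi^{2}}{36 \cosh{\left(\frac{\pi \omega}{18} \right)} \cosh{\left(\frac{\pi \omega}{8} \right)}}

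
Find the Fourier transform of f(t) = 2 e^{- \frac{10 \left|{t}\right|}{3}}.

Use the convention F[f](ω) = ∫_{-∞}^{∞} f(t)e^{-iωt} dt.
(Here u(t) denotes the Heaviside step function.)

F(ω) = \frac{120}{9 \omega^{2} + 100}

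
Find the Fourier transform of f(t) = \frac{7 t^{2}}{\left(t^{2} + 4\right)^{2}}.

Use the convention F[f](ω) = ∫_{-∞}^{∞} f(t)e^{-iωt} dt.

F(ω) = \frac{7 \pi \left(1 - 2 \left|{\omega}\right|\right) e^{- 2 \left|{\omega}\right|}}{4}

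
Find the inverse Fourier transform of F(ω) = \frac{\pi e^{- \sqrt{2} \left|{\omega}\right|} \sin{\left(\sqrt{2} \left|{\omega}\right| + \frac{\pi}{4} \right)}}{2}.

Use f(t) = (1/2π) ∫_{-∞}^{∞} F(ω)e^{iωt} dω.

f(t) = \frac{4}{t^{4} + 16}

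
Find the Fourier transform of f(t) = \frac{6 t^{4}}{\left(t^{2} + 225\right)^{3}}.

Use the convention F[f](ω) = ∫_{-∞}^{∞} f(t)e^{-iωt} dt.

F(ω) = \frac{3 \pi \left(75 \omega^{2} - 25 \left|{\omega}\right| + 1\right) e^{- 15 \left|{\omega}\right|}}{20}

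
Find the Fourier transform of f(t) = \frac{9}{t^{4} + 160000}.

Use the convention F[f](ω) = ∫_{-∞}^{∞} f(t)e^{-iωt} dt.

F(ω) = \frac{9 \pi e^{- 10 \sqrt{2} \left|{\omega}\right|} \sin{\left(10 \sqrt{2} \left|{\omega}\right| + \frac{\pi}{4} \right)}}{8000}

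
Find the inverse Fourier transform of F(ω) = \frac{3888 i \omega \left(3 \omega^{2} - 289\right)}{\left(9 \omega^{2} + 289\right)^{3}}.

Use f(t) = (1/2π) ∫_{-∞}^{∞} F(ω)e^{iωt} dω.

f(t) = 4 t e^{- \frac{17 \left|{t}\right|}{3}} \left|{t}\right|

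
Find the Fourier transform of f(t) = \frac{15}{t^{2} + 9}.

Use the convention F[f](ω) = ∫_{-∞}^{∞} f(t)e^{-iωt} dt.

F(ω) = 5 \pi e^{- 3 \left|{\omega}\right|}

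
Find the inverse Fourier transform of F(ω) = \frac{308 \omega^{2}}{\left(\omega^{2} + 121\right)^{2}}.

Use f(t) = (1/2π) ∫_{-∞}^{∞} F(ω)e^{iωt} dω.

f(t) = 7 \left(1 - 11 \left|{t}\right|\right) e^{- 11 \left|{t}\right|}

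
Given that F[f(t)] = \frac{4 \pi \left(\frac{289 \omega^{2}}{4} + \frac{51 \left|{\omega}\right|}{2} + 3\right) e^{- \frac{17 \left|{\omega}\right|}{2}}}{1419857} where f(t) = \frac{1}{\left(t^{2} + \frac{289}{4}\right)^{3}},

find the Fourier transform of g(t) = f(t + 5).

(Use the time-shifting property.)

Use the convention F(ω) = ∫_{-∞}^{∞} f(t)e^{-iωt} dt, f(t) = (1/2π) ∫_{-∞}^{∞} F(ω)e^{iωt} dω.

F[g](ω) = \frac{\pi \left(289 \omega^{2} + 102 \left|{\omega}\right| + 12\right) e^{5 i \omega - \frac{17 \left|{\omega}\right|}{2}}}{1419857}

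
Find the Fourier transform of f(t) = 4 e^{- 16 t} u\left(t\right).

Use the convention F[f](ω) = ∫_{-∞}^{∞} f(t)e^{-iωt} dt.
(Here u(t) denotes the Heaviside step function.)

F(ω) = \frac{4}{i \omega + 16}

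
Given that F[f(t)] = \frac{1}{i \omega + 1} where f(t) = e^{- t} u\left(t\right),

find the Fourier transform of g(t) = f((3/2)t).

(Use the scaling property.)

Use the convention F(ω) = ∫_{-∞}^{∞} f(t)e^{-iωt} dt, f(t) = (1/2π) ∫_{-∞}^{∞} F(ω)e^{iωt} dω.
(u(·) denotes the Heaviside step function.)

F[g](ω) = \frac{2}{2 i \omega + 3}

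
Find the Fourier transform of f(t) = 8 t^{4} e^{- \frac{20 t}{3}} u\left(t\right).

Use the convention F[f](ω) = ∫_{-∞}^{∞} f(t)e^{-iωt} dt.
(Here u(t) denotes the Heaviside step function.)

F(ω) = \frac{46656}{\left(3 i \omega + 20\right)^{5}}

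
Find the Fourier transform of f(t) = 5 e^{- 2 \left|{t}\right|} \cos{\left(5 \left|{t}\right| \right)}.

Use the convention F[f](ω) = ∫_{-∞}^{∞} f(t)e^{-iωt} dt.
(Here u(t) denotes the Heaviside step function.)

F(ω) = \frac{20 \left(\omega^{2} + 29\right)}{\omega^{4} - 42 \omega^{2} + 841}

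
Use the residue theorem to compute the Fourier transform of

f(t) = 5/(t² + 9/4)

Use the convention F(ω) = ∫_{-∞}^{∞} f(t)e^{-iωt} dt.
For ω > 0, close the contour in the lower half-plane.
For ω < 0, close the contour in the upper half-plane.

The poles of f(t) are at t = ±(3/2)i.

Let g(z) = f(z)e^{-iωz}; for large |z| the factor e^{-iωz} decays in the lower half-plane when ω > 0 and in the upper half-plane when ω < 0.

Case ω > 0 (lower half-plane, clockwise contour ⇒ F(ω) = -2πi·ΣRes):
  Res_{z = - \frac{3 i}{2}} g(z) = \frac{5 i e^{- \frac{3 \omega}{2}}}{3}
  F(ω) = -2πi·ΣRes = \frac{10 \pi e^{- \frac{3 \omega}{2}}}{3}

Case ω < 0 (upper half-plane, counterclockwise contour ⇒ F(ω) = +2πi·ΣRes):
  Res_{z = \frac{3 i}{2}} g(z) = - \frac{5 i e^{\frac{3 \omega}{2}}}{3}
  F(ω) = 2πi·ΣRes = \frac{10 \pi e^{\frac{3 \omega}{2}}}{3}

Both cases combine into a single formula in |ω|:

F(ω) = \frac{10 \pi e^{- \frac{3 \left|{\omega}\right|}{2}}}{3}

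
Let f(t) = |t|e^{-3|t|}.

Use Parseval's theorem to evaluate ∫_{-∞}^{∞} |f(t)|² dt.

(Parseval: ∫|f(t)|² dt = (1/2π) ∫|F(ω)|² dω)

∫|f(t)|² dt = \frac{1}{54}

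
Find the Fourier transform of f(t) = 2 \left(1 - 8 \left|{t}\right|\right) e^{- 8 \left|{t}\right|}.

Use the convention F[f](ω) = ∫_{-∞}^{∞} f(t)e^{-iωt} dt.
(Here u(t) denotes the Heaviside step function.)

F(ω) = \frac{64 \omega^{2}}{\left(\omega^{2} + 64\right)^{2}}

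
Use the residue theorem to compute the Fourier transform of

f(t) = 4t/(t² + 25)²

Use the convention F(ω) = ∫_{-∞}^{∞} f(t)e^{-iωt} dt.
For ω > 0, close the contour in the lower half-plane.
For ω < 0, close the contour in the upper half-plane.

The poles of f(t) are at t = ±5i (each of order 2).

Let g(z) = f(z)e^{-iωz}; for large |z| the factor e^{-iωz} decays in the lower half-plane when ω > 0 and in the upper half-plane when ω < 0.

Case ω > 0 (lower half-plane, clockwise contour ⇒ F(ω) = -2πi·ΣRes):
  Res_{z = - 5 i} g(z) = \frac{\omega e^{- 5 \omega}}{5} (pole of order 2)
  F(ω) = -2πi·ΣRes = - \frac{2 i \pi \omega e^{- 5 \omega}}{5}

Case ω < 0 (upper half-plane, counterclockwise contour ⇒ F(ω) = +2πi·ΣRes):
  Res_{z = 5 i} g(z) = - \frac{\omega e^{5 \omega}}{5} (pole of order 2)
  F(ω) = 2πi·ΣRes = - \frac{2 i \pi \omega e^{5 \omega}}{5}

Both cases combine into a single formula in |ω|:

F(ω) = - \frac{2 i \pi \omega e^{- 5 \left|{\omega}\right|}}{5}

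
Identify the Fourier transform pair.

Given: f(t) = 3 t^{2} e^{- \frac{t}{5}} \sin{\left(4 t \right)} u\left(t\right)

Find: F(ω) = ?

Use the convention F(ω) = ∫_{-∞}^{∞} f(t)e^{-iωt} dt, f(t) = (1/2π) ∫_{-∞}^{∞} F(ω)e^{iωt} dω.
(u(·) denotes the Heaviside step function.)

F(ω) = \frac{15000 \left(3 \left(5 i \omega + 1\right)^{2} - 400\right)}{\left(\left(5 i \omega + 1\right)^{2} + 400\right)^{3}}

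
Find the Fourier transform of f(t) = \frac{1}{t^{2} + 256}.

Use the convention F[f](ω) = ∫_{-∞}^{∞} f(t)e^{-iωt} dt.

F(ω) = \frac{\pi e^{- 16 \left|{\omega}\right|}}{16}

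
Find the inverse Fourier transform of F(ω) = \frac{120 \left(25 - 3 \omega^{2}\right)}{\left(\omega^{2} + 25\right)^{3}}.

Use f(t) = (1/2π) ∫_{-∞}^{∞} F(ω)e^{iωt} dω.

f(t) = 6 t^{2} e^{- 5 \left|{t}\right|}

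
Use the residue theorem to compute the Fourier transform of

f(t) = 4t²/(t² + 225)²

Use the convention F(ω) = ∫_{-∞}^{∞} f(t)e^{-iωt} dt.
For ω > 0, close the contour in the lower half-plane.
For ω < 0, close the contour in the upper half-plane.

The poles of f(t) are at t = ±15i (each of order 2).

Let g(z) = f(z)e^{-iωz}; for large |z| the factor e^{-iωz} decays in the lower half-plane when ω > 0 and in the upper half-plane when ω < 0.

Case ω > 0 (lower half-plane, clockwise contour ⇒ F(ω) = -2πi·ΣRes):
  Res_{z = - 15 i} g(z) = i \left(\frac{1}{15} - \omega\right) e^{- 15 \omega} (pole of order 2)
  F(ω) = -2πi·ΣRes = \frac{2 \pi \left(1 - 15 \omega\right) e^{- 15 \omega}}{15}

Case ω < 0 (upper half-plane, counterclockwise contour ⇒ F(ω) = +2πi·ΣRes):
  Res_{z = 15 i} g(z) = i \left(- \omega - \frac{1}{15}\right) e^{15 \omega} (pole of order 2)
  F(ω) = 2πi·ΣRes = \frac{2 \pi \left(15 \omega + 1\right) e^{15 \omega}}{15}

Both cases combine into a single formula in |ω|:

F(ω) = \frac{2 \pi \left(1 - 15 \left|{\omega}\right|\right) e^{- 15 \left|{\omega}\right|}}{15}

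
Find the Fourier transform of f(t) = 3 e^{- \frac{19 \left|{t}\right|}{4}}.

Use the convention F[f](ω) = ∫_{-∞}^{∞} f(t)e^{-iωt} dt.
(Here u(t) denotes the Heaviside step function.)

F(ω) = \frac{456}{16 \omega^{2} + 361}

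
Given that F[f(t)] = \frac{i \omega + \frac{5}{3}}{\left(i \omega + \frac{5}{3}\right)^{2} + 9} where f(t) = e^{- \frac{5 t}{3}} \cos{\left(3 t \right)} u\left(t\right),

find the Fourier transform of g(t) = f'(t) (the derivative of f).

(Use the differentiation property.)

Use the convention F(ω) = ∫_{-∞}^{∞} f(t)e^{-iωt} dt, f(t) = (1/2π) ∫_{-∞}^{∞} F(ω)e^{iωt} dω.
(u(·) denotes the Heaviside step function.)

F[g](ω) = \frac{3 i \omega \left(3 i \omega + 5\right)}{\left(3 i \omega + 5\right)^{2} + 81}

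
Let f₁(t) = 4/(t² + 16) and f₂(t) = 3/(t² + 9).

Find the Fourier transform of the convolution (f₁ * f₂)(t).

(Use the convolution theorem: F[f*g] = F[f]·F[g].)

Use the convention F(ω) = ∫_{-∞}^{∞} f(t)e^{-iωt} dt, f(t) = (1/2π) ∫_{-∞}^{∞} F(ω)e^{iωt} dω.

F[f₁*f₂](ω) = \pi^{2} e^{- 7 \left|{\omega}\right|}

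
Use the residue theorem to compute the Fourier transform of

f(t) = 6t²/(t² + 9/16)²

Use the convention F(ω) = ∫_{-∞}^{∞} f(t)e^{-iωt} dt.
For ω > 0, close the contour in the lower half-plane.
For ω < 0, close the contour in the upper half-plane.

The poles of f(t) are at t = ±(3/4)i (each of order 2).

Let g(z) = f(z)e^{-iωz}; for large |z| the factor e^{-iωz} decays in the lower half-plane when ω > 0 and in the upper half-plane when ω < 0.

Case ω > 0 (lower half-plane, clockwise contour ⇒ F(ω) = -2πi·ΣRes):
  Res_{z = - \frac{3 i}{4}} g(z) = \frac{i \left(4 - 3 \omega\right) e^{- \frac{3 \omega}{4}}}{2} (pole of order 2)
  F(ω) = -2πi·ΣRes = \pi \left(4 - 3 \omega\right) e^{- \frac{3 \omega}{4}}

Case ω < 0 (upper half-plane, counterclockwise contour ⇒ F(ω) = +2πi·ΣRes):
  Res_{z = \frac{3 i}{4}} g(z) = \frac{i \left(- 3 \omega - 4\right) e^{\frac{3 \omega}{4}}}{2} (pole of order 2)
  F(ω) = 2πi·ΣRes = \pi \left(3 \omega + 4\right) e^{\frac{3 \omega}{4}}

Both cases combine into a single formula in |ω|:

F(ω) = \pi \left(4 - 3 \left|{\omega}\right|\right) e^{- \frac{3 \left|{\omega}\right|}{4}}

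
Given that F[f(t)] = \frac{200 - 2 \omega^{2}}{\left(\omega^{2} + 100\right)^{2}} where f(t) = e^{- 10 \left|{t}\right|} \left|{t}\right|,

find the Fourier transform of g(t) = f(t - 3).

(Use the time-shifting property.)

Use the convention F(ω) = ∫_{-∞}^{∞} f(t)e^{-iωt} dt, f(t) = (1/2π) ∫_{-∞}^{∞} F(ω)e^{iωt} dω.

F[g](ω) = \frac{2 \left(100 - \omega^{2}\right) e^{- 3 i \omega}}{\left(\omega^{2} + 100\right)^{2}}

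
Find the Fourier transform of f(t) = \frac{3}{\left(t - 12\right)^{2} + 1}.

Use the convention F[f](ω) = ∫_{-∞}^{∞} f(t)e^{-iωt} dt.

F(ω) = 3 \pi e^{- 12 i \omega - \left|{\omega}\right|}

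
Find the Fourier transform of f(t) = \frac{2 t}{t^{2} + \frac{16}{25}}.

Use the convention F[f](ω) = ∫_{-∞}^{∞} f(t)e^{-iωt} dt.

F(ω) = - 2 i \pi e^{- \frac{4 \left|{\omega}\right|}{5}} \operatorname{sign}{\left(\omega \right)}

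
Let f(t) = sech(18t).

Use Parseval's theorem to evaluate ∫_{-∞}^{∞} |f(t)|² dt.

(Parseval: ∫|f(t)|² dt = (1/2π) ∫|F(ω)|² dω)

∫|f(t)|² dt = \frac{1}{9}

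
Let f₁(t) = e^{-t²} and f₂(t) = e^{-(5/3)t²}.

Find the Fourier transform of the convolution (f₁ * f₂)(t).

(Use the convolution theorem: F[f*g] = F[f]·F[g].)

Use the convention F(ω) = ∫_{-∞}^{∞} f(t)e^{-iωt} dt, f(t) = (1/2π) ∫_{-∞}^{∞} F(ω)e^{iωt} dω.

F[f₁*f₂](ω) = \frac{\sqrt{15} \pi e^{- \frac{2 \omega^{2}}{5}}}{5}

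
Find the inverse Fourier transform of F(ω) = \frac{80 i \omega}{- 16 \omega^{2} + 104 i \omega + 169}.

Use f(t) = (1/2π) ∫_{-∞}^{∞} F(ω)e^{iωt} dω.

f(t) = 5 \left(1 - \frac{13 t}{4}\right) e^{- \frac{13 t}{4}} u\left(t\right)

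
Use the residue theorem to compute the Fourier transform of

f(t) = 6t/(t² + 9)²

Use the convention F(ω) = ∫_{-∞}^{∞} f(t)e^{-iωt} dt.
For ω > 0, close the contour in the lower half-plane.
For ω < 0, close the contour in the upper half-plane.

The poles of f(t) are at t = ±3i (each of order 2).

Let g(z) = f(z)e^{-iωz}; for large |z| the factor e^{-iωz} decays in the lower half-plane when ω > 0 and in the upper half-plane when ω < 0.

Case ω > 0 (lower half-plane, clockwise contour ⇒ F(ω) = -2πi·ΣRes):
  Res_{z = - 3 i} g(z) = \frac{\omega e^{- 3 \omega}}{2} (pole of order 2)
  F(ω) = -2πi·ΣRes = - i \pi \omega e^{- 3 \omega}

Case ω < 0 (upper half-plane, counterclockwise contour ⇒ F(ω) = +2πi·ΣRes):
  Res_{z = 3 i} g(z) = - \frac{\omega e^{3 \omega}}{2} (pole of order 2)
  F(ω) = 2πi·ΣRes = - i \pi \omega e^{3 \omega}

Both cases combine into a single formula in |ω|:

F(ω) = - i \pi \omega e^{- 3 \left|{\omega}\right|}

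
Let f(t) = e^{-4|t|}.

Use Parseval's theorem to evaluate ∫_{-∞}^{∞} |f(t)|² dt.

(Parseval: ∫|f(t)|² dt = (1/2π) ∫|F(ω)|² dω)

∫|f(t)|² dt = \frac{1}{4}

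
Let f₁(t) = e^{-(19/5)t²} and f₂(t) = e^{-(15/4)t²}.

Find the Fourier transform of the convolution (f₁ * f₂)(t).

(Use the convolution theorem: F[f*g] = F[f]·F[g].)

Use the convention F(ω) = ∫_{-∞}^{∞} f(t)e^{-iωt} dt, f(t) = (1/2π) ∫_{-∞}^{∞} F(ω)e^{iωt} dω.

F[f₁*f₂](ω) = \frac{2 \sqrt{57} \pi e^{- \frac{151 \omega^{2}}{1140}}}{57}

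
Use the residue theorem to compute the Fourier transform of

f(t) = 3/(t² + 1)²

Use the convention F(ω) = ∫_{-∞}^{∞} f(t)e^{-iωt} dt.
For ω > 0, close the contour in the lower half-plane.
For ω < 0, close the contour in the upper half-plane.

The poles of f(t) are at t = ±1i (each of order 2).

Let g(z) = f(z)e^{-iωz}; for large |z| the factor e^{-iωz} decays in the lower half-plane when ω > 0 and in the upper half-plane when ω < 0.

Case ω > 0 (lower half-plane, clockwise contour ⇒ F(ω) = -2πi·ΣRes):
  Res_{z = - i} g(z) = \frac{3 i \left(\omega + 1\right) e^{- \omega}}{4} (pole of order 2)
  F(ω) = -2πi·ΣRes = \frac{3 \pi \left(\omega + 1\right) e^{- \omega}}{2}

Case ω < 0 (upper half-plane, counterclockwise contour ⇒ F(ω) = +2πi·ΣRes):
  Res_{z = i} g(z) = \frac{3 i \left(\omega - 1\right) e^{\omega}}{4} (pole of order 2)
  F(ω) = 2πi·ΣRes = \frac{3 \pi \left(1 - \omega\right) e^{\omega}}{2}

Both cases combine into a single formula in |ω|:

F(ω) = \frac{3 \pi \left(\left|{\omega}\right| + 1\right) e^{- \left|{\omega}\right|}}{2}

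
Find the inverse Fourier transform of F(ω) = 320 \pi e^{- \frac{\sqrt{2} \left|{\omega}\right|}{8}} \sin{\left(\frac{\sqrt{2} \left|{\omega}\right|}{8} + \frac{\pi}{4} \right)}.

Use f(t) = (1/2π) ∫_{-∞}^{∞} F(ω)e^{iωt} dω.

f(t) = \frac{5}{t^{4} + \frac{1}{256}}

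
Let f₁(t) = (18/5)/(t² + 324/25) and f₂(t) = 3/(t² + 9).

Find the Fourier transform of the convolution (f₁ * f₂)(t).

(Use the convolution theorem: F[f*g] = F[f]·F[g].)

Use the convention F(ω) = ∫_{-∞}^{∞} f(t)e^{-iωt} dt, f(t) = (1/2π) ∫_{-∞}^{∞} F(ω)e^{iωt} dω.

F[f₁*f₂](ω) = \pi^{2} e^{- \frac{33 \left|{\omega}\right|}{5}}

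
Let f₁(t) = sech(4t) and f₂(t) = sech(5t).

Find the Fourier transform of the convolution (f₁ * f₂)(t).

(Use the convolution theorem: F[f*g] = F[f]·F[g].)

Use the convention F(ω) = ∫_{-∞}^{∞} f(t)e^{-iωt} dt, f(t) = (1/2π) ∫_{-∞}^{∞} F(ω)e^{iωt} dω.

F[f₁*f₂](ω) = \frac{\pi^{2}}{20 \cosh{\left(\frac{\pi \omega}{10} \right)} \cosh{\left(\frac{\pi \omega}{8} \right)}}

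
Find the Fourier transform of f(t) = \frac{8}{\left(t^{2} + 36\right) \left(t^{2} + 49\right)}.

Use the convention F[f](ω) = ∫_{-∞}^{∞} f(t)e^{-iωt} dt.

F(ω) = \frac{4 \pi \left(7 e^{\left|{\omega}\right|} - 6\right) e^{- 7 \left|{\omega}\right|}}{273}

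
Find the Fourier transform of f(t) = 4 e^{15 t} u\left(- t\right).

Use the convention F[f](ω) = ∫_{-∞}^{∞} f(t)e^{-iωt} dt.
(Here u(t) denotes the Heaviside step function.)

F(ω) = - \frac{4}{i \omega - 15}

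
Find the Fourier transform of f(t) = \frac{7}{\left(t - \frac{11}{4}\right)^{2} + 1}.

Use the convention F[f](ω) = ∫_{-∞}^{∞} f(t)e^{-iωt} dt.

F(ω) = 7 \pi e^{- \frac{11 i \omega}{4} - \left|{\omega}\right|}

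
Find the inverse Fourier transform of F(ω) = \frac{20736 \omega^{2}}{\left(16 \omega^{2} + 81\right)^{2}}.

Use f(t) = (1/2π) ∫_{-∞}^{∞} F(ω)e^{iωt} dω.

f(t) = 9 \left(1 - \frac{9 \left|{t}\right|}{4}\right) e^{- \frac{9 \left|{t}\right|}{4}}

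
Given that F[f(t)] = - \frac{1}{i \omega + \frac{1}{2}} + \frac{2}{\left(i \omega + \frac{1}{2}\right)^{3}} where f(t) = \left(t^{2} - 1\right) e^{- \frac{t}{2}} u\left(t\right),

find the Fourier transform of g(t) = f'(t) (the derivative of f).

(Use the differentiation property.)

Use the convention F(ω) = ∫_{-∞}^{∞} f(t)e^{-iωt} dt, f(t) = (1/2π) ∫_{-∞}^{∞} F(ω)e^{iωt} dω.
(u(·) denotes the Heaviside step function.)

F[g](ω) = \frac{2 i \omega \left(16 i \omega - \left(2 i \omega + 1\right)^{3} + 8\right)}{\left(2 i \omega + 1\right)^{4}}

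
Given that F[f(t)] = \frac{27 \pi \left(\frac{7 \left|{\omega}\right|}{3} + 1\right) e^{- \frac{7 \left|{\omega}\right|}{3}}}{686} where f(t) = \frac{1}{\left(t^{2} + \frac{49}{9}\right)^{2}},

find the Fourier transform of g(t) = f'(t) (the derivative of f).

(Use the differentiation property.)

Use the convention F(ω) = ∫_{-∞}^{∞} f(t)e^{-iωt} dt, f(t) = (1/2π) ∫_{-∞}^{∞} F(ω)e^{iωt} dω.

F[g](ω) = \frac{9 i \pi \omega \left(7 \left|{\omega}\right| + 3\right) e^{- \frac{7 \left|{\omega}\right|}{3}}}{686}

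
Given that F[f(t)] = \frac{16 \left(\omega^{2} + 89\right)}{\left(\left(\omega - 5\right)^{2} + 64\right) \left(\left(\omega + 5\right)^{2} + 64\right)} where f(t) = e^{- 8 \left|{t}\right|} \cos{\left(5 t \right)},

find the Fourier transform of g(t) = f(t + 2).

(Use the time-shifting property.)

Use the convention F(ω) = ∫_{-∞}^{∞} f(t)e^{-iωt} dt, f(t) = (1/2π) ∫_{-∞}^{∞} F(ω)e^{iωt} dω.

F[g](ω) = \frac{16 \left(\omega^{2} + 89\right) e^{2 i \omega}}{\omega^{4} + 78 \omega^{2} + 7921}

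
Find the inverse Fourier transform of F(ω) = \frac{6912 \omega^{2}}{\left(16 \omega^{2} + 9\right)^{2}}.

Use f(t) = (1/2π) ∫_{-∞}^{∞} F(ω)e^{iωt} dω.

f(t) = 9 \left(1 - \frac{3 \left|{t}\right|}{4}\right) e^{- \frac{3 \left|{t}\right|}{4}}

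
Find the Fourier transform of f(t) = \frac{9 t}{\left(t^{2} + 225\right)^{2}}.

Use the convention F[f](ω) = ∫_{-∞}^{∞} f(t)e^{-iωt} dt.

F(ω) = - \frac{3 i \pi \omega e^{- 15 \left|{\omega}\right|}}{10}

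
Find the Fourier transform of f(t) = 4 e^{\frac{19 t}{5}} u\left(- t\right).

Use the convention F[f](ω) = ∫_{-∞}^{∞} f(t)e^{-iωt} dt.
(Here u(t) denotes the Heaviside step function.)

F(ω) = - \frac{20}{5 i \omega - 19}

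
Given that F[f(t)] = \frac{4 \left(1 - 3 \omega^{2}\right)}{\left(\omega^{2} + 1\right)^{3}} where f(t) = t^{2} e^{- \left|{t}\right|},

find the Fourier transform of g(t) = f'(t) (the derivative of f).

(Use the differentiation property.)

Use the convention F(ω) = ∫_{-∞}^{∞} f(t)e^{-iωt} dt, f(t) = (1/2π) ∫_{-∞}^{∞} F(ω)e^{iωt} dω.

F[g](ω) = - \frac{4 i \omega \left(3 \omega^{2} - 1\right)}{\left(\omega^{2} + 1\right)^{3}}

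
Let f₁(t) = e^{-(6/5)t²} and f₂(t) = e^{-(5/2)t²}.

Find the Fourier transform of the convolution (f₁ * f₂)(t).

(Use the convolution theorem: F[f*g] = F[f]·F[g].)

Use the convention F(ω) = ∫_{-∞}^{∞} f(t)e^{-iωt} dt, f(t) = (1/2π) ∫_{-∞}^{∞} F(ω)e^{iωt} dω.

F[f₁*f₂](ω) = \frac{\sqrt{3} \pi e^{- \frac{37 \omega^{2}}{120}}}{3}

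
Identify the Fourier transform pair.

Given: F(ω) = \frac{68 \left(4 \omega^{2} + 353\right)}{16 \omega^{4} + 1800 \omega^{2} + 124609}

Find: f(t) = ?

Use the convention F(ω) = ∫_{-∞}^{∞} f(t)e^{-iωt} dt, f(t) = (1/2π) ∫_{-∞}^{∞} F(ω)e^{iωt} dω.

f(t) = e^{- \frac{17 \left|{t}\right|}{2}} \cos{\left(4 t \right)}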